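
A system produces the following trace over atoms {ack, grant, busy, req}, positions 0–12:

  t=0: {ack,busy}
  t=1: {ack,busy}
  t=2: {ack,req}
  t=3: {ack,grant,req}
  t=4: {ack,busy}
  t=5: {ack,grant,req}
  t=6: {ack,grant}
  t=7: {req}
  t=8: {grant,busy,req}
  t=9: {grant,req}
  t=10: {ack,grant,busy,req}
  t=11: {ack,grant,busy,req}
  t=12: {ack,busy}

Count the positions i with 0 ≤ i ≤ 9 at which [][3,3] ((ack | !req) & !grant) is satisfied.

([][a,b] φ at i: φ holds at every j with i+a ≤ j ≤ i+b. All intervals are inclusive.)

2

Evaluate at each i in [0,9]:
  i=0: ✗ (fails at j=3)
  i=1: ✓ (all of [4,4])
  i=2: ✗ (fails at j=5)
  i=3: ✗ (fails at j=6)
  i=4: ✗ (fails at j=7)
  i=5: ✗ (fails at j=8)
  i=6: ✗ (fails at j=9)
  i=7: ✗ (fails at j=10)
  i=8: ✗ (fails at j=11)
  i=9: ✓ (all of [12,12])
Positions where it holds: {1, 9} → 2.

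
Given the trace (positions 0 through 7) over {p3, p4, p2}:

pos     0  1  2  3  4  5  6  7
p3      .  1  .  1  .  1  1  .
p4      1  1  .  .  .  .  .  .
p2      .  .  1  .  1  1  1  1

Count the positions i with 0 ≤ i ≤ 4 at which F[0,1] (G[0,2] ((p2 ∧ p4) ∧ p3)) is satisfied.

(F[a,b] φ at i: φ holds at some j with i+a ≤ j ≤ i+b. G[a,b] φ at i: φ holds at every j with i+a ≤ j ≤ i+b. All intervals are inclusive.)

Evaluate at each i in [0,4]:
  i=0: ✗ (none in [0,1])
  i=1: ✗ (none in [1,2])
  i=2: ✗ (none in [2,3])
  i=3: ✗ (none in [3,4])
  i=4: ✗ (none in [4,5])
Positions where it holds: {} → 0.

0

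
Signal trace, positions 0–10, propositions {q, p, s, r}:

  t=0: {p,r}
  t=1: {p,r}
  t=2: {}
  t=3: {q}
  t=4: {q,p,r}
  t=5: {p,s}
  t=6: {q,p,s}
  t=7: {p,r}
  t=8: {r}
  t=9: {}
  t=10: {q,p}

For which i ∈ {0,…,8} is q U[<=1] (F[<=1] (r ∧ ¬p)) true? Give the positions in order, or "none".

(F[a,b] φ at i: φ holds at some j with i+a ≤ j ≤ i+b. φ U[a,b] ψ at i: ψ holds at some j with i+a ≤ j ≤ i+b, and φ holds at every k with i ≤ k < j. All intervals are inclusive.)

6, 7, 8

Evaluate at each i in [0,8]:
  i=0: ✗ (no rhs in [0,1])
  i=1: ✗ (no rhs in [1,2])
  i=2: ✗ (no rhs in [2,3])
  i=3: ✗ (no rhs in [3,4])
  i=4: ✗ (no rhs in [4,5])
  i=5: ✗ (no rhs in [5,6])
  i=6: ✓ (rhs at j=7; lhs holds on [6,6])
  i=7: ✓ (rhs at j=7)
  i=8: ✓ (rhs at j=8)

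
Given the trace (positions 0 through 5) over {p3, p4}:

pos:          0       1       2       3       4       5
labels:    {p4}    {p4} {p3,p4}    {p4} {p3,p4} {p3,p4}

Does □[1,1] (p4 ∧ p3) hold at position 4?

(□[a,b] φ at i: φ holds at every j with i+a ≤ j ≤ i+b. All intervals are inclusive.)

Holds

Check (p4 ∧ p3) at every j in [5,5]:
  j=5: true
All positions satisfy it → formula holds.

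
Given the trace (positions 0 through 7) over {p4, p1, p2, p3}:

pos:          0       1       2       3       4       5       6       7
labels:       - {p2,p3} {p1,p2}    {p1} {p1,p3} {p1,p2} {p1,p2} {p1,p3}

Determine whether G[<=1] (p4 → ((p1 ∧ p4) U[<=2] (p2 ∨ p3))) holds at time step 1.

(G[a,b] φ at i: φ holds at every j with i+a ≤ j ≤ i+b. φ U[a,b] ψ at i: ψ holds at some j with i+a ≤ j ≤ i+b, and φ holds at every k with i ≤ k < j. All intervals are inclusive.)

Check (p4 → ((p1 ∧ p4) U[<=2] (p2 ∨ p3))) at every j in [1,2]:
  j=1: antecedent false → ✓
  j=2: antecedent false → ✓
All positions satisfy it → formula holds.

Yes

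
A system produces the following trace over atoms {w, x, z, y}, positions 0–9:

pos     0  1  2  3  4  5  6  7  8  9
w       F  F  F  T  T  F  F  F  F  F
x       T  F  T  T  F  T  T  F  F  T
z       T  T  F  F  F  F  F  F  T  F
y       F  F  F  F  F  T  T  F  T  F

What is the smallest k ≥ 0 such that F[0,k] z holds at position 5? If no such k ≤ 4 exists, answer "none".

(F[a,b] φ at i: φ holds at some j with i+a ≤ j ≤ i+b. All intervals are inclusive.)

3

Scan j = 5,6,… for z:
  j=5: fails
  j=6: fails
  j=7: fails
  j=8: holds
First hit at j=8, so smallest k = 8-5 = 3.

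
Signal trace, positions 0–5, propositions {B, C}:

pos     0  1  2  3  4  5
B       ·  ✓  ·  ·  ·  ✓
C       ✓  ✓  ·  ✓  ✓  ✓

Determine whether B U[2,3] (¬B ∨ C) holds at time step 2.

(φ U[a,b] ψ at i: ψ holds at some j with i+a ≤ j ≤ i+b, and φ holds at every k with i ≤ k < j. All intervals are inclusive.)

Need some j in [4,5] with (¬B ∨ C), and B at every k in [2,j-1].
  j=4: (¬B ∨ C) holds, but B fails at k=2 → not this j.
  j=5: (¬B ∨ C) holds, but B fails at k=2 → not this j.
No j in the window works → until fails.

False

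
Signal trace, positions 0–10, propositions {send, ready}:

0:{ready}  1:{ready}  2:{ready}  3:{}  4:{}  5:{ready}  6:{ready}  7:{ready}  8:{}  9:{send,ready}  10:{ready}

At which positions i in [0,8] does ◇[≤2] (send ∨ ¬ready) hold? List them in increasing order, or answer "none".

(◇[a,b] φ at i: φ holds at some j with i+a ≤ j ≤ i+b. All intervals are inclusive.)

Evaluate at each i in [0,8]:
  i=0: ✗ (none in [0,2])
  i=1: ✓ (witness j=3)
  i=2: ✓ (witness j=3)
  i=3: ✓ (witness j=3)
  i=4: ✓ (witness j=4)
  i=5: ✗ (none in [5,7])
  i=6: ✓ (witness j=8)
  i=7: ✓ (witness j=8)
  i=8: ✓ (witness j=8)

1, 2, 3, 4, 6, 7, 8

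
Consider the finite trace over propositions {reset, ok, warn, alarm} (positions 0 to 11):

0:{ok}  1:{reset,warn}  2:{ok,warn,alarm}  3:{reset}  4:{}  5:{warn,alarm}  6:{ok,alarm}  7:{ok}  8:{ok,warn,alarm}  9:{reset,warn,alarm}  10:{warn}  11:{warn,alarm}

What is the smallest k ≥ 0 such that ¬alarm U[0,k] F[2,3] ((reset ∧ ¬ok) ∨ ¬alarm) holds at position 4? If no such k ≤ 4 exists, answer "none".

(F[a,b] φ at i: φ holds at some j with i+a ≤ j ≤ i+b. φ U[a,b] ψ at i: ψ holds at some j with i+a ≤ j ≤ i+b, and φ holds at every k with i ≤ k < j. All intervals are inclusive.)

0

Need earliest j ≥ 4 with F[2,3] ((reset ∧ ¬ok) ∨ ¬alarm), and ¬alarm at every k in [4,j-1].
  j=4: rhs holds (empty prefix). k = 0.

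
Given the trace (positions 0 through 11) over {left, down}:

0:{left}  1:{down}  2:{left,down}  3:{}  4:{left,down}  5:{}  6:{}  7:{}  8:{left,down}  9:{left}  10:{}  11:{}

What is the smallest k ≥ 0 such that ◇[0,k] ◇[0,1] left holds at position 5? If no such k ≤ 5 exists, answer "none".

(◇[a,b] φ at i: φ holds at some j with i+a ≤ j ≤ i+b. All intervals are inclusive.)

Scan j = 5,6,… for ◇[0,1] left:
  j=5: fails
  j=6: fails
  j=7: holds
First hit at j=7, so smallest k = 7-5 = 2.

2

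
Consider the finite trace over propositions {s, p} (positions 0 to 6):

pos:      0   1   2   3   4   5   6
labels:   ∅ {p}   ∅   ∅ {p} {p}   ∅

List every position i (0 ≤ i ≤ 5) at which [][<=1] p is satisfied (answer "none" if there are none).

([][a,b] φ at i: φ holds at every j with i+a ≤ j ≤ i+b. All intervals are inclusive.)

4

Evaluate at each i in [0,5]:
  i=0: ✗ (fails at j=0)
  i=1: ✗ (fails at j=2)
  i=2: ✗ (fails at j=2)
  i=3: ✗ (fails at j=3)
  i=4: ✓ (all of [4,5])
  i=5: ✗ (fails at j=6)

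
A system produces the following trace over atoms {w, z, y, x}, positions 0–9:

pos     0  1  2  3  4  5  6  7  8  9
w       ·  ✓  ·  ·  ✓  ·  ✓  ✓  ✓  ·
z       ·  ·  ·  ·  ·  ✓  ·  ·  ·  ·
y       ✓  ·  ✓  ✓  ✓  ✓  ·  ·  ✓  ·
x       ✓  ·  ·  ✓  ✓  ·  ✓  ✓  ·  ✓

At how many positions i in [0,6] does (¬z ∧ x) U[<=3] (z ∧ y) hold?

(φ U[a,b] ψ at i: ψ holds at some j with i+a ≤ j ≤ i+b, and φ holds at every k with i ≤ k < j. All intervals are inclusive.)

3

Evaluate at each i in [0,6]:
  i=0: ✗ (no rhs in [0,3])
  i=1: ✗ (no rhs in [1,4])
  i=2: ✗ (lhs fails at k=2 before rhs at j=5)
  i=3: ✓ (rhs at j=5; lhs holds on [3,4])
  i=4: ✓ (rhs at j=5; lhs holds on [4,4])
  i=5: ✓ (rhs at j=5)
  i=6: ✗ (no rhs in [6,9])
Positions where it holds: {3, 4, 5} → 3.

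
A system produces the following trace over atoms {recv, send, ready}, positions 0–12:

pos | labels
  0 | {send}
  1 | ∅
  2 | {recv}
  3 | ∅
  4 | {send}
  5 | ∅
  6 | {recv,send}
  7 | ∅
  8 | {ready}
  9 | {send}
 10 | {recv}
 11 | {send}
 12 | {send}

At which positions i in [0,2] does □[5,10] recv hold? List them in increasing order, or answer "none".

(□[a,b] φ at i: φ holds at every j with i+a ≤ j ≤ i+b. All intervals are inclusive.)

Evaluate at each i in [0,2]:
  i=0: ✗ (fails at j=5)
  i=1: ✗ (fails at j=7)
  i=2: ✗ (fails at j=7)

none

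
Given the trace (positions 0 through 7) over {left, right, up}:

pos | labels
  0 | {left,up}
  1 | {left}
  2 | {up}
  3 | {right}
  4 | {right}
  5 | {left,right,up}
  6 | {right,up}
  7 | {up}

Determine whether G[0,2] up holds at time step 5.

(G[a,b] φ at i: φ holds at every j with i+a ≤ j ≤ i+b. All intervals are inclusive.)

Check up at every j in [5,7]:
  j=5: true
  j=6: true
  j=7: true
All positions satisfy it → formula holds.

Holds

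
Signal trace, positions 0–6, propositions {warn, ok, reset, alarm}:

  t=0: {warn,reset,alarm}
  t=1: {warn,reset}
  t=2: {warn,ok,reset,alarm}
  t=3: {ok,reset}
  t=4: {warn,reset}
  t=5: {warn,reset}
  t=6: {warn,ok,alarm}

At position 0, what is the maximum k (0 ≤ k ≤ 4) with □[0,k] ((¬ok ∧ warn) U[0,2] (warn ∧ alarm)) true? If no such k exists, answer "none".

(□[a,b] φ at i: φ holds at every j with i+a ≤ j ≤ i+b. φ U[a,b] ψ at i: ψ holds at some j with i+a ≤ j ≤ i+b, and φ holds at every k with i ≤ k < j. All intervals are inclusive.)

2

((¬ok ∧ warn) U[0,2] (warn ∧ alarm)) must hold from j=0 onward; find where it first fails.
  j=0: holds
  j=1: holds
  j=2: holds
  j=3: fails
Holds on [0,2], so largest k = 2.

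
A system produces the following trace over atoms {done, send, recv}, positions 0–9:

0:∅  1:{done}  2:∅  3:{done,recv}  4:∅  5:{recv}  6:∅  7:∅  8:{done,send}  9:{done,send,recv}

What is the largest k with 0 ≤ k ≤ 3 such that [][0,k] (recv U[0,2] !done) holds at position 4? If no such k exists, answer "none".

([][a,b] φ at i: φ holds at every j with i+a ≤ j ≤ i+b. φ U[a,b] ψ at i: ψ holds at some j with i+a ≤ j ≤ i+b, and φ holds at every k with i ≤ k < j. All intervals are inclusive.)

(recv U[0,2] !done) must hold from j=4 onward; find where it first fails.
  j=4: holds
  j=5: holds
  j=6: holds
  j=7: holds
Holds through j=7; largest k = 3.

3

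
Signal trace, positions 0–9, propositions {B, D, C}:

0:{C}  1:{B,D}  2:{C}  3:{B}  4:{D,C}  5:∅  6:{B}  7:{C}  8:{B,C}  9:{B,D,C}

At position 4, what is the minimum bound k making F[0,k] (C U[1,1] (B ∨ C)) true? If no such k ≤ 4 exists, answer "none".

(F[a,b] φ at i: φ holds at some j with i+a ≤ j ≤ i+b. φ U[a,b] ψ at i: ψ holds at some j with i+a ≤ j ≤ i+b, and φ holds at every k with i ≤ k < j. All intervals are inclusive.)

3

Scan j = 4,5,… for (C U[1,1] (B ∨ C)):
  j=4: fails
  j=5: fails
  j=6: fails
  j=7: holds
First hit at j=7, so smallest k = 7-4 = 3.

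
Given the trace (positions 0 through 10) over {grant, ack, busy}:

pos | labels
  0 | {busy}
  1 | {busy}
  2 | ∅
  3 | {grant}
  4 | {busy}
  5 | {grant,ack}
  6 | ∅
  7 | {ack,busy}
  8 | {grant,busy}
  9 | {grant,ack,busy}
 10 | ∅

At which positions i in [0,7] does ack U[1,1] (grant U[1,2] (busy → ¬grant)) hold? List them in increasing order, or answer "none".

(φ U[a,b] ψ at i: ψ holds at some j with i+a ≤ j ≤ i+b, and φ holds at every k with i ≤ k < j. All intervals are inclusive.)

7

Evaluate at each i in [0,7]:
  i=0: ✗ (no rhs in [1,1])
  i=1: ✗ (no rhs in [2,2])
  i=2: ✗ (lhs fails at k=2 before rhs at j=3)
  i=3: ✗ (no rhs in [4,4])
  i=4: ✗ (lhs fails at k=4 before rhs at j=5)
  i=5: ✗ (no rhs in [6,6])
  i=6: ✗ (no rhs in [7,7])
  i=7: ✓ (rhs at j=8; lhs holds on [7,7])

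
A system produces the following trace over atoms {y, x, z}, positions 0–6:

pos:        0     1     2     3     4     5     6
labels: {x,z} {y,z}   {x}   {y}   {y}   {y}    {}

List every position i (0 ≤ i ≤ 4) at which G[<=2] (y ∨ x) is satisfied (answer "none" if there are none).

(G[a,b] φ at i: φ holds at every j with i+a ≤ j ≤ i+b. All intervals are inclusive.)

0, 1, 2, 3

Evaluate at each i in [0,4]:
  i=0: ✓ (all of [0,2])
  i=1: ✓ (all of [1,3])
  i=2: ✓ (all of [2,4])
  i=3: ✓ (all of [3,5])
  i=4: ✗ (fails at j=6)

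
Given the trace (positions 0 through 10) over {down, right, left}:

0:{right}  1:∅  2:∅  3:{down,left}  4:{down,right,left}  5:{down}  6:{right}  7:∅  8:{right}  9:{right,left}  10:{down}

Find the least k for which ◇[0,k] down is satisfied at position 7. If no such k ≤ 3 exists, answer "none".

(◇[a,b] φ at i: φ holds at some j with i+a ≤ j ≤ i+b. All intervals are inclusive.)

3

Scan j = 7,8,… for down:
  j=7: fails
  j=8: fails
  j=9: fails
  j=10: holds
First hit at j=10, so smallest k = 10-7 = 3.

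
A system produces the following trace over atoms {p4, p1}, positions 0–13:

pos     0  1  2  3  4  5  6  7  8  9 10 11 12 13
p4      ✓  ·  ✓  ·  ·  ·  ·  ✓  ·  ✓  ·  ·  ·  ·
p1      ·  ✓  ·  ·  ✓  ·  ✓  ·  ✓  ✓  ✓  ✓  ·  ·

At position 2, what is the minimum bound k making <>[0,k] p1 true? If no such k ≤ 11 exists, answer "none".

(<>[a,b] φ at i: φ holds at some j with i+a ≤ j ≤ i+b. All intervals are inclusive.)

2

Scan j = 2,3,… for p1:
  j=2: fails
  j=3: fails
  j=4: holds
First hit at j=4, so smallest k = 4-2 = 2.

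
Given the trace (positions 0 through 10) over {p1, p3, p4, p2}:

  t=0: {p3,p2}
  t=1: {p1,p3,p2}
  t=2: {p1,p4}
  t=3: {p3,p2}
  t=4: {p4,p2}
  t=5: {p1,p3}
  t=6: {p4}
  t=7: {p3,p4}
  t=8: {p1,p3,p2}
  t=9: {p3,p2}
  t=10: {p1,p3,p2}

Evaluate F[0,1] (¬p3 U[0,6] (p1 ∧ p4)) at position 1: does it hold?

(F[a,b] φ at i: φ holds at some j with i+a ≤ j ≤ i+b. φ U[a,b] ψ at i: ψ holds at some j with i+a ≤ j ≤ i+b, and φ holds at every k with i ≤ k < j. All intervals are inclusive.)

Check (¬p3 U[0,6] (p1 ∧ p4)) at each j in [1,2]:
  j=1: fails
  j=2: holds
Found at j=2 → formula holds.

True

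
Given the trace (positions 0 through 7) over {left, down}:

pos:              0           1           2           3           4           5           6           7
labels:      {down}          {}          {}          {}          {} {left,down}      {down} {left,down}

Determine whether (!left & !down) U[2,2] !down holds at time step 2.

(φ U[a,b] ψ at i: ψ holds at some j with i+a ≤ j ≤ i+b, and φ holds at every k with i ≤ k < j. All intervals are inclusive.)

Holds

Need some j in [4,4] with !down, and (!left & !down) at every k in [2,j-1].
  j=4: !down holds; (!left & !down) holds at every k in [2,3] → satisfied.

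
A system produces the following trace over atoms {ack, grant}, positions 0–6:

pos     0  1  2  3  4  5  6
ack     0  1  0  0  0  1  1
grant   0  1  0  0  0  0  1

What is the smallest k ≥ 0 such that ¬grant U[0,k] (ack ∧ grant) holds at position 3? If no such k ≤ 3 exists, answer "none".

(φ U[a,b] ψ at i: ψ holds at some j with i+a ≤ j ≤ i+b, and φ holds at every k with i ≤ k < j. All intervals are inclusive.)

3

Need earliest j ≥ 3 with (ack ∧ grant), and ¬grant at every k in [3,j-1].
  j=3: rhs fails.
  j=4: rhs fails.
  j=5: rhs fails.
  j=6: rhs holds; lhs holds on [3,5]. k = 3.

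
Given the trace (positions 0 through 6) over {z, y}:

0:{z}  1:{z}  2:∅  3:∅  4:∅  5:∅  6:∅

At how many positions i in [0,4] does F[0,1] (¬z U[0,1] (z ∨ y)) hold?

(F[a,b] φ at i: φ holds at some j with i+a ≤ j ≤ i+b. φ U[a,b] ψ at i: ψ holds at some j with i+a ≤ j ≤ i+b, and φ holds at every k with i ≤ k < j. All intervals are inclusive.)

2

Evaluate at each i in [0,4]:
  i=0: ✓ (witness j=0)
  i=1: ✓ (witness j=1)
  i=2: ✗ (none in [2,3])
  i=3: ✗ (none in [3,4])
  i=4: ✗ (none in [4,5])
Positions where it holds: {0, 1} → 2.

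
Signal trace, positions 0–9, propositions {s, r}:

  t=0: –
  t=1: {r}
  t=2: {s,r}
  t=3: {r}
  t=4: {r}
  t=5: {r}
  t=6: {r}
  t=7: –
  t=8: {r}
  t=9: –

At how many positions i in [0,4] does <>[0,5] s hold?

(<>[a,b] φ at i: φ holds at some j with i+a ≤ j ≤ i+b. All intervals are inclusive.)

Evaluate at each i in [0,4]:
  i=0: ✓ (witness j=2)
  i=1: ✓ (witness j=2)
  i=2: ✓ (witness j=2)
  i=3: ✗ (none in [3,8])
  i=4: ✗ (none in [4,9])
Positions where it holds: {0, 1, 2} → 3.

3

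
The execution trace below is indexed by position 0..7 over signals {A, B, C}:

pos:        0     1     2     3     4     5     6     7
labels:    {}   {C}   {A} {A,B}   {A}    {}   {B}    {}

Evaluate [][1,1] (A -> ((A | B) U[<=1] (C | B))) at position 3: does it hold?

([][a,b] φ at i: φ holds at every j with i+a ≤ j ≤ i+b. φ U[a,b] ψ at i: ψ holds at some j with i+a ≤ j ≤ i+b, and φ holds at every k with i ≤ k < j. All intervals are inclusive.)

Check (A -> ((A | B) U[<=1] (C | B))) at every j in [4,4]:
  j=4: antecedent true; consequent fails → ✗
Fails at j=4 → formula fails.

False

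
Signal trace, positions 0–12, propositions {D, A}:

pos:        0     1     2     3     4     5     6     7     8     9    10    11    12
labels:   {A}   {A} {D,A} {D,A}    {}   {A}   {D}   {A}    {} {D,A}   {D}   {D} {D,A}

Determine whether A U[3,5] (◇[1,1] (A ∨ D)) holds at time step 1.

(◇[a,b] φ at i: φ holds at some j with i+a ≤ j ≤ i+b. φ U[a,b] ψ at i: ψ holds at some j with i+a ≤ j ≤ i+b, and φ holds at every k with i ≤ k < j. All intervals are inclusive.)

Holds

Need some j in [4,6] with ◇[1,1] (A ∨ D), and A at every k in [1,j-1].
  j=4: ◇[1,1] (A ∨ D) holds; A holds at every k in [1,3] → satisfied.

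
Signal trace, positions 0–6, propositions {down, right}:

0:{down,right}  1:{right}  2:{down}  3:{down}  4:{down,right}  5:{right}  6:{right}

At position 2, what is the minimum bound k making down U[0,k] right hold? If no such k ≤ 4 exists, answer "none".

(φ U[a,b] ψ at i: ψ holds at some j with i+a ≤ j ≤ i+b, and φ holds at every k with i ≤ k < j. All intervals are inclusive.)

Need earliest j ≥ 2 with right, and down at every k in [2,j-1].
  j=2: rhs fails.
  j=3: rhs fails.
  j=4: rhs holds; lhs holds on [2,3]. k = 2.

2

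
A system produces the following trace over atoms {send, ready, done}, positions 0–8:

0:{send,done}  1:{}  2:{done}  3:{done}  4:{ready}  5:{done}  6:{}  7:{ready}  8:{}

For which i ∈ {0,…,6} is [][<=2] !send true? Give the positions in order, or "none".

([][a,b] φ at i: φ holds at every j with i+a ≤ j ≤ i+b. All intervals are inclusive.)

Evaluate at each i in [0,6]:
  i=0: ✗ (fails at j=0)
  i=1: ✓ (all of [1,3])
  i=2: ✓ (all of [2,4])
  i=3: ✓ (all of [3,5])
  i=4: ✓ (all of [4,6])
  i=5: ✓ (all of [5,7])
  i=6: ✓ (all of [6,8])

1, 2, 3, 4, 5, 6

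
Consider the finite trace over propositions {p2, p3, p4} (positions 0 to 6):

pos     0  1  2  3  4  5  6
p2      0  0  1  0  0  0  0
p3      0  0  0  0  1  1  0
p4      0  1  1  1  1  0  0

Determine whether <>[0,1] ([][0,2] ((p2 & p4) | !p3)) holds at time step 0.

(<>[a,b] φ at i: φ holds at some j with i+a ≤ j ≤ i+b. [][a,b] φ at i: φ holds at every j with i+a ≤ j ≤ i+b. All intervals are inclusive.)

True

Check [][0,2] ((p2 & p4) | !p3) at each j in [0,1]:
  j=0: holds on [0,2]
  j=1: holds on [1,3]
Found at j=0 → formula holds.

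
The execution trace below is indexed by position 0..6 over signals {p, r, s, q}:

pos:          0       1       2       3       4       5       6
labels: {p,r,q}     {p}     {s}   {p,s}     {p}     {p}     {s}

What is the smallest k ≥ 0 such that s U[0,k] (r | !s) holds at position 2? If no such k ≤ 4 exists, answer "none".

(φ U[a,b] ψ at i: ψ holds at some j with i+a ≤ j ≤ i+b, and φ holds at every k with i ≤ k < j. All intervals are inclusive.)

Need earliest j ≥ 2 with (r | !s), and s at every k in [2,j-1].
  j=2: rhs fails.
  j=3: rhs fails.
  j=4: rhs holds; lhs holds on [2,3]. k = 2.

2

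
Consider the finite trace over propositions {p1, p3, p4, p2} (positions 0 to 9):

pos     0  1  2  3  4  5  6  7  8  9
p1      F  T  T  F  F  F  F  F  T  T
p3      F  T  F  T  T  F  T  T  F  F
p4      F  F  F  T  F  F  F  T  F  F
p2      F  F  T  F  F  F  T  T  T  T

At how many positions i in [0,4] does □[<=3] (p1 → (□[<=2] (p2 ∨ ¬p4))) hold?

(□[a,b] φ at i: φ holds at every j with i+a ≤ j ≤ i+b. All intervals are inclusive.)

Evaluate at each i in [0,4]:
  i=0: ✗ (fails at j=1)
  i=1: ✗ (fails at j=1)
  i=2: ✗ (fails at j=2)
  i=3: ✓ (all of [3,6])
  i=4: ✓ (all of [4,7])
Positions where it holds: {3, 4} → 2.

2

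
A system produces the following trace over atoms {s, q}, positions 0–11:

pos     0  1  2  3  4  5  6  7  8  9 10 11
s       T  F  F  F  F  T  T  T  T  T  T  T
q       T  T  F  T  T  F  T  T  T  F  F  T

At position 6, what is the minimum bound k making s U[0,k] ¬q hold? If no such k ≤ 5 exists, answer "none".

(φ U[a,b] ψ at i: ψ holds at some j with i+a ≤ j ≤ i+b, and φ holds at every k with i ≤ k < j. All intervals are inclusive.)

Need earliest j ≥ 6 with ¬q, and s at every k in [6,j-1].
  j=6: rhs fails.
  j=7: rhs fails.
  j=8: rhs fails.
  j=9: rhs holds; lhs holds on [6,8]. k = 3.

3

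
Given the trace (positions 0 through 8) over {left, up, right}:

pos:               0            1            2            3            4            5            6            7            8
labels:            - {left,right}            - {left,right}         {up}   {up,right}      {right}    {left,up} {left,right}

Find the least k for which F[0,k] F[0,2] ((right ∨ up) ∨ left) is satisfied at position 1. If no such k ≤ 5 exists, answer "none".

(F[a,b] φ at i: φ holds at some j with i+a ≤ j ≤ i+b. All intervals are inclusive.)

Scan j = 1,2,… for F[0,2] ((right ∨ up) ∨ left):
  j=1: holds
First hit at j=1, so smallest k = 1-1 = 0.

0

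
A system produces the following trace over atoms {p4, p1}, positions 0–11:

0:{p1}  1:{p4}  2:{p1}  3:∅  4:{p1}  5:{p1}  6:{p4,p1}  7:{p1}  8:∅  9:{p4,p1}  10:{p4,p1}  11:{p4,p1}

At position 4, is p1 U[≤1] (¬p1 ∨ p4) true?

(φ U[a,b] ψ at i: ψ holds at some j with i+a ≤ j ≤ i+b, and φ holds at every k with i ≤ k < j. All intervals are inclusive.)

No

Need some j in [4,5] with (¬p1 ∨ p4), and p1 at every k in [4,j-1].
  j=4: (¬p1 ∨ p4) false.
  j=5: (¬p1 ∨ p4) false.
No j in the window works → until fails.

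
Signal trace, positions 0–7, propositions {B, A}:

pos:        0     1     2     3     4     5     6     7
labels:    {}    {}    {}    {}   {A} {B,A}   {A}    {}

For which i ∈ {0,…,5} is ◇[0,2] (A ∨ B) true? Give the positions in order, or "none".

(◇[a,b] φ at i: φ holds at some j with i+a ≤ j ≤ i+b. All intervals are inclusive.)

Evaluate at each i in [0,5]:
  i=0: ✗ (none in [0,2])
  i=1: ✗ (none in [1,3])
  i=2: ✓ (witness j=4)
  i=3: ✓ (witness j=4)
  i=4: ✓ (witness j=4)
  i=5: ✓ (witness j=5)

2, 3, 4, 5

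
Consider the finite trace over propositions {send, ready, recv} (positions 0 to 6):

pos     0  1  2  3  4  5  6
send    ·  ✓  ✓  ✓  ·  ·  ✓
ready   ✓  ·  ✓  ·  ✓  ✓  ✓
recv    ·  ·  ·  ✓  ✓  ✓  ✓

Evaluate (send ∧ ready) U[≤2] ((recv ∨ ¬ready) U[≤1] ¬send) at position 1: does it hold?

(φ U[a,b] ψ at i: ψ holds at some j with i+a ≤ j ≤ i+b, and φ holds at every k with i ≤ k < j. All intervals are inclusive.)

Need some j in [1,3] with ((recv ∨ ¬ready) U[≤1] ¬send), and (send ∧ ready) at every k in [1,j-1].
  j=1: ((recv ∨ ¬ready) U[≤1] ¬send) — fails.
  j=2: ((recv ∨ ¬ready) U[≤1] ¬send) — fails.
  j=3: ((recv ∨ ¬ready) U[≤1] ¬send) holds, but (send ∧ ready) fails at k=1 → not this j.
No j in the window works → until fails.

No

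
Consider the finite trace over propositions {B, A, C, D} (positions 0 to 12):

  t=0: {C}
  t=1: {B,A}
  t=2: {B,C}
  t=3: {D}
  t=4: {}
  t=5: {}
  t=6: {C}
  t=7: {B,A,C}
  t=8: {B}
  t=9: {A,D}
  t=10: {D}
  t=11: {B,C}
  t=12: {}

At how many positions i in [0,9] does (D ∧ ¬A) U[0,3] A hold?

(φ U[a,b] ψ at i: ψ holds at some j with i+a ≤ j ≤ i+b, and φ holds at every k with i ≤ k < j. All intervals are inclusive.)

3

Evaluate at each i in [0,9]:
  i=0: ✗ (lhs fails at k=0 before rhs at j=1)
  i=1: ✓ (rhs at j=1)
  i=2: ✗ (no rhs in [2,5])
  i=3: ✗ (no rhs in [3,6])
  i=4: ✗ (lhs fails at k=4 before rhs at j=7)
  i=5: ✗ (lhs fails at k=5 before rhs at j=7)
  i=6: ✗ (lhs fails at k=6 before rhs at j=7)
  i=7: ✓ (rhs at j=7)
  i=8: ✗ (lhs fails at k=8 before rhs at j=9)
  i=9: ✓ (rhs at j=9)
Positions where it holds: {1, 7, 9} → 3.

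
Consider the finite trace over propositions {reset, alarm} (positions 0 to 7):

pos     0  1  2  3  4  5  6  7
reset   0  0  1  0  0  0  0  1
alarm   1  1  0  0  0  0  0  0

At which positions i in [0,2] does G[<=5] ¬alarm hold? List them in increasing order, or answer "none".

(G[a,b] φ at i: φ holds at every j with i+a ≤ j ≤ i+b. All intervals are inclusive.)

2

Evaluate at each i in [0,2]:
  i=0: ✗ (fails at j=0)
  i=1: ✗ (fails at j=1)
  i=2: ✓ (all of [2,7])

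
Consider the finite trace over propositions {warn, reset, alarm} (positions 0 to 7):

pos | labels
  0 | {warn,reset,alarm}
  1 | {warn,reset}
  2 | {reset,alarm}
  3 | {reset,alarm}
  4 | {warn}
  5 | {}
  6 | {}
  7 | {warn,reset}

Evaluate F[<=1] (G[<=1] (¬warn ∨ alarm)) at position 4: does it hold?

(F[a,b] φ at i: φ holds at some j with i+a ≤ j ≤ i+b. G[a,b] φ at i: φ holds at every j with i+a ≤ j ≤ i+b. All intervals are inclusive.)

Yes

Check G[<=1] (¬warn ∨ alarm) at each j in [4,5]:
  j=4: fails at 4
  j=5: holds on [5,6]
Found at j=5 → formula holds.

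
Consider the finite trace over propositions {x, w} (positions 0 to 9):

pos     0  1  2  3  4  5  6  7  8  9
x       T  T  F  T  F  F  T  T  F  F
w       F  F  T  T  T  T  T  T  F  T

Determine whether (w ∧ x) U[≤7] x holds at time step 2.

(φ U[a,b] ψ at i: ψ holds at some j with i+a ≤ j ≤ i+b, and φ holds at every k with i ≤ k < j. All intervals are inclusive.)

No

Need some j in [2,9] with x, and (w ∧ x) at every k in [2,j-1].
  j=2: x false.
  j=3: x holds, but (w ∧ x) fails at k=2 → not this j.
  j=4: x false.
  j=5: x false.
  j=6: x holds, but (w ∧ x) fails at k=2 → not this j.
  j=7: x holds, but (w ∧ x) fails at k=2 → not this j.
  j=8: x false.
  j=9: x false.
No j in the window works → until fails.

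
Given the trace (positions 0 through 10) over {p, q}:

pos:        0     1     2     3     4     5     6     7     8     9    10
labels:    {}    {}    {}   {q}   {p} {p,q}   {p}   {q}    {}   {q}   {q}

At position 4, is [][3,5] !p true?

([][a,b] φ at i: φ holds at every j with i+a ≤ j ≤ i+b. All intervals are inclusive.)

True

Check !p at every j in [7,9]:
  j=7: true
  j=8: true
  j=9: true
All positions satisfy it → formula holds.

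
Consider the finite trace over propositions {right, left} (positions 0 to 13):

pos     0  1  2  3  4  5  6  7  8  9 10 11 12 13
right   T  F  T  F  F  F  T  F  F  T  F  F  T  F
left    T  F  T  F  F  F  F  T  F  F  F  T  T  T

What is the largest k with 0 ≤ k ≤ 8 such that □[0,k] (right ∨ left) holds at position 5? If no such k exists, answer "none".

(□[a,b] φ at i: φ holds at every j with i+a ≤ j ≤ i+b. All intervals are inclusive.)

(right ∨ left) must hold from j=5 onward; find where it first fails.
  j=5: fails → no k works.

none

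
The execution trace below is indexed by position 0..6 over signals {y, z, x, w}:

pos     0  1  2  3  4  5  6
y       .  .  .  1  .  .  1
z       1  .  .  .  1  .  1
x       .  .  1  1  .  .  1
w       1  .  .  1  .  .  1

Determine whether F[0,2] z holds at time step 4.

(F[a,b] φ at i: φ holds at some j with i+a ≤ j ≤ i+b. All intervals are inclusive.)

Check z at each j in [4,6]:
  j=4: true
  j=5: false
  j=6: true
Found at j=4 → formula holds.

Holds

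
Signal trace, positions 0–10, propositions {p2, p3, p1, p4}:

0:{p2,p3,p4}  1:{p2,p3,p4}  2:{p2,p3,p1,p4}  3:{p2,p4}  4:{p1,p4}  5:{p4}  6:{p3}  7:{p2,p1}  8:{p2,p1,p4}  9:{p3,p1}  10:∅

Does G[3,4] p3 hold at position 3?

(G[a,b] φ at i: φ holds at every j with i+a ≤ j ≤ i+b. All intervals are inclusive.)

False

Check p3 at every j in [6,7]:
  j=6: true
  j=7: false
Fails at j=7 → formula fails.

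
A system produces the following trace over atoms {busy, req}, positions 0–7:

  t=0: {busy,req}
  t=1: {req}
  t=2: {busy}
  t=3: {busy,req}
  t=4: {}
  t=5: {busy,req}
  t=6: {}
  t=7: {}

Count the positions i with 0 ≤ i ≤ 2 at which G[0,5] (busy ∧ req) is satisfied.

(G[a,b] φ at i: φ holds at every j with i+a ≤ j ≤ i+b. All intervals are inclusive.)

0

Evaluate at each i in [0,2]:
  i=0: ✗ (fails at j=1)
  i=1: ✗ (fails at j=1)
  i=2: ✗ (fails at j=2)
Positions where it holds: {} → 0.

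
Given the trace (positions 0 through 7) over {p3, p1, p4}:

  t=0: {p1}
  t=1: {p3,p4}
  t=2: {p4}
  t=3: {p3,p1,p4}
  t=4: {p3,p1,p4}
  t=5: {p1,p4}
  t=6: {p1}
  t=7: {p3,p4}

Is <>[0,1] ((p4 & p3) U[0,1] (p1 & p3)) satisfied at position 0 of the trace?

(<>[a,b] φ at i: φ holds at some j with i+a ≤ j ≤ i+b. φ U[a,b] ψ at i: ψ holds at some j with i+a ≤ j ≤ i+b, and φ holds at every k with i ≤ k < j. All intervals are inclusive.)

No

Check ((p4 & p3) U[0,1] (p1 & p3)) at each j in [0,1]:
  j=0: fails
  j=1: fails
No position in the window satisfies it → formula fails.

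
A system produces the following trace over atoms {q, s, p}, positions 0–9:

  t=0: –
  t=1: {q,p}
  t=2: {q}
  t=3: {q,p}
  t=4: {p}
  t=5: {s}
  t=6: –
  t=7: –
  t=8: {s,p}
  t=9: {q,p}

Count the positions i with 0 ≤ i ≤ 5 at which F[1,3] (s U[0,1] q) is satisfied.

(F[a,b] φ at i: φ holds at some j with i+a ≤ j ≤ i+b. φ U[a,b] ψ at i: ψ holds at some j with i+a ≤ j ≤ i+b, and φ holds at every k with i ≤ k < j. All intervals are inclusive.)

Evaluate at each i in [0,5]:
  i=0: ✓ (witness j=1)
  i=1: ✓ (witness j=2)
  i=2: ✓ (witness j=3)
  i=3: ✗ (none in [4,6])
  i=4: ✗ (none in [5,7])
  i=5: ✓ (witness j=8)
Positions where it holds: {0, 1, 2, 5} → 4.

4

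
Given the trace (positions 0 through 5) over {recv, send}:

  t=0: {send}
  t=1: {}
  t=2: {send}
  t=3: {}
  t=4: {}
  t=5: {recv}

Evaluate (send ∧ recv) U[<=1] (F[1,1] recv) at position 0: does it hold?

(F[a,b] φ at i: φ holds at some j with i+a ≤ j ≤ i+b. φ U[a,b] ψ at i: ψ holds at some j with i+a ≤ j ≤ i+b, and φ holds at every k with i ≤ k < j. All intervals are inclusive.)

False

Need some j in [0,1] with F[1,1] recv, and (send ∧ recv) at every k in [0,j-1].
  j=0: F[1,1] recv — fails (none in [1,1]).
  j=1: F[1,1] recv — fails (none in [2,2]).
No j in the window works → until fails.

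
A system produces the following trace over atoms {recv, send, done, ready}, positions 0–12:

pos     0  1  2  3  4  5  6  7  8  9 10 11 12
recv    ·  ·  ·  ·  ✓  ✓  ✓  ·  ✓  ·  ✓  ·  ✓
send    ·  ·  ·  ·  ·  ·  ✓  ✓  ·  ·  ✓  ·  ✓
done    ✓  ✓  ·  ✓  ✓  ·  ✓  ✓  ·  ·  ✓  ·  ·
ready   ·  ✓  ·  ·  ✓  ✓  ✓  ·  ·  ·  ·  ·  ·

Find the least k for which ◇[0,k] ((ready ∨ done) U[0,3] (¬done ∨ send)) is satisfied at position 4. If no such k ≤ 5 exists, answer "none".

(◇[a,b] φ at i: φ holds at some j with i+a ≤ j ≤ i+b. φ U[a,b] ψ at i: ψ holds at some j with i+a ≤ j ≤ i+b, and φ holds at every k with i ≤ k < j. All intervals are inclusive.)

0

Scan j = 4,5,… for ((ready ∨ done) U[0,3] (¬done ∨ send)):
  j=4: holds
First hit at j=4, so smallest k = 4-4 = 0.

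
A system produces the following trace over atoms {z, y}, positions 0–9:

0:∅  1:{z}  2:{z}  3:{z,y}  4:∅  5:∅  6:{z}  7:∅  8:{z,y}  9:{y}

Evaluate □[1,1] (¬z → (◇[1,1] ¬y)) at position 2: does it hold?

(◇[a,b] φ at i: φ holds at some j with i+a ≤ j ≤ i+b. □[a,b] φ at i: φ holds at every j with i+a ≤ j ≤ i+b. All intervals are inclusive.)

Check (¬z → (◇[1,1] ¬y)) at every j in [3,3]:
  j=3: antecedent false → ✓
All positions satisfy it → formula holds.

True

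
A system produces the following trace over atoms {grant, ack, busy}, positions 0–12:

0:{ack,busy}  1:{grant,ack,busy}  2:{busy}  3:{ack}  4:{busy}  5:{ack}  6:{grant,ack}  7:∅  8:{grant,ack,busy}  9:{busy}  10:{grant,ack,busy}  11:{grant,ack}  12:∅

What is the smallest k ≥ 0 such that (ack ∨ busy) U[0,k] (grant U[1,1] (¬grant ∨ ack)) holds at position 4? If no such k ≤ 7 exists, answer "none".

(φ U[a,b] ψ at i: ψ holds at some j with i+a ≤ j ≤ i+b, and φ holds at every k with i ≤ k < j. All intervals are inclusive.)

Need earliest j ≥ 4 with (grant U[1,1] (¬grant ∨ ack)), and (ack ∨ busy) at every k in [4,j-1].
  j=4: rhs fails.
  j=5: rhs fails.
  j=6: rhs holds; lhs holds on [4,5]. k = 2.

2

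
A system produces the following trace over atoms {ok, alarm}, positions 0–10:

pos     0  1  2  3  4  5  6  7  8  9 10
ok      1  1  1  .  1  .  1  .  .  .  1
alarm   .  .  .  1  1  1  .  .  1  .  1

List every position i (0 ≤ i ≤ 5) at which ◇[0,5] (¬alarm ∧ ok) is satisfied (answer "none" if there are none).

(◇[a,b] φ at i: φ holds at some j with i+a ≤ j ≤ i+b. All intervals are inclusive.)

Evaluate at each i in [0,5]:
  i=0: ✓ (witness j=0)
  i=1: ✓ (witness j=1)
  i=2: ✓ (witness j=2)
  i=3: ✓ (witness j=6)
  i=4: ✓ (witness j=6)
  i=5: ✓ (witness j=6)

0, 1, 2, 3, 4, 5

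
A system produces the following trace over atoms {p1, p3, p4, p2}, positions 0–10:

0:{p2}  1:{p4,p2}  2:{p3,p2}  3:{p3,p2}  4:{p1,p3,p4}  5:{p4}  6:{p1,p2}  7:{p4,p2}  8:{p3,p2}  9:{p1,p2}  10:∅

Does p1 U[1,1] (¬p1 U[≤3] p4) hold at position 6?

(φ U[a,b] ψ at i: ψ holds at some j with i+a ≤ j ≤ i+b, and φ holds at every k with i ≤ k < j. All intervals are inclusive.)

Holds

Need some j in [7,7] with (¬p1 U[≤3] p4), and p1 at every k in [6,j-1].
  j=7: (¬p1 U[≤3] p4) holds; p1 holds at every k in [6,6] → satisfied.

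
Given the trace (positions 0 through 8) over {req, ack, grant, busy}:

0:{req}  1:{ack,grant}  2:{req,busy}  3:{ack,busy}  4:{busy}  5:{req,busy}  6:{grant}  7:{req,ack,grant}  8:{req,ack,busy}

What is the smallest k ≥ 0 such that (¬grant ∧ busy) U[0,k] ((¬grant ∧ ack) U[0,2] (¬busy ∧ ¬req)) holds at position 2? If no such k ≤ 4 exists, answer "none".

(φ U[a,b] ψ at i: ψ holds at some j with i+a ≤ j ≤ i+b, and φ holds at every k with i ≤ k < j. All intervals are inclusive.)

4

Need earliest j ≥ 2 with ((¬grant ∧ ack) U[0,2] (¬busy ∧ ¬req)), and (¬grant ∧ busy) at every k in [2,j-1].
  j=2: rhs fails.
  j=3: rhs fails.
  j=4: rhs fails.
  j=5: rhs fails.
  j=6: rhs holds; lhs holds on [2,5]. k = 4.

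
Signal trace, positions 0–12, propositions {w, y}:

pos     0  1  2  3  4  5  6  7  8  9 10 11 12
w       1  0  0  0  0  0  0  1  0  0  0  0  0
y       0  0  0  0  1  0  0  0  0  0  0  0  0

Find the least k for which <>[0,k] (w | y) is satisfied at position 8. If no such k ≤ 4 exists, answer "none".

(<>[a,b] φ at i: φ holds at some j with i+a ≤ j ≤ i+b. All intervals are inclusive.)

Scan j = 8,9,… for (w | y):
  j=8: fails
  j=9: fails
  j=10: fails
  j=11: fails
  j=12: fails
No j in [8,12] satisfies it → none.

none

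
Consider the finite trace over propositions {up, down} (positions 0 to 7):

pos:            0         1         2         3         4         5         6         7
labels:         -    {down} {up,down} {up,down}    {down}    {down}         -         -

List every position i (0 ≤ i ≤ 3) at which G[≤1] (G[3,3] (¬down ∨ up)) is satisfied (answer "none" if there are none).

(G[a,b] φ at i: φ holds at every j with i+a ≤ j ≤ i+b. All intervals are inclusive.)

3

Evaluate at each i in [0,3]:
  i=0: ✗ (fails at j=1)
  i=1: ✗ (fails at j=1)
  i=2: ✗ (fails at j=2)
  i=3: ✓ (all of [3,4])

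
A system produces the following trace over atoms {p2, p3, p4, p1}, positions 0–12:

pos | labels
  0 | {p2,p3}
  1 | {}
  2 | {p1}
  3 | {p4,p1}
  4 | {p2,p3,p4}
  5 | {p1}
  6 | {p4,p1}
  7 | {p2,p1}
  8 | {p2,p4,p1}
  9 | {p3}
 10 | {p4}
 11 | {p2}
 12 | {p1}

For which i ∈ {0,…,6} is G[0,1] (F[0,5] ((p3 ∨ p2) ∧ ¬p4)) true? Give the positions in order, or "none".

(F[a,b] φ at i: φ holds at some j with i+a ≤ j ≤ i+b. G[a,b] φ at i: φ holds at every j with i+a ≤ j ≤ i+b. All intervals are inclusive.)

Evaluate at each i in [0,6]:
  i=0: ✗ (fails at j=1)
  i=1: ✗ (fails at j=1)
  i=2: ✓ (all of [2,3])
  i=3: ✓ (all of [3,4])
  i=4: ✓ (all of [4,5])
  i=5: ✓ (all of [5,6])
  i=6: ✓ (all of [6,7])

2, 3, 4, 5, 6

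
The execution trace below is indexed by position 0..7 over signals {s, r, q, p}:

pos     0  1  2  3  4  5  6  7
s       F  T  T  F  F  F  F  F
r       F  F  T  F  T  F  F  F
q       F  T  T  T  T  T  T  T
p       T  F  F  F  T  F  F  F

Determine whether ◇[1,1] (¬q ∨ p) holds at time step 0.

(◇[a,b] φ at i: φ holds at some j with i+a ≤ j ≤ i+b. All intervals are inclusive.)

Check (¬q ∨ p) at each j in [1,1]:
  j=1: false
No position in the window satisfies it → formula fails.

Does not hold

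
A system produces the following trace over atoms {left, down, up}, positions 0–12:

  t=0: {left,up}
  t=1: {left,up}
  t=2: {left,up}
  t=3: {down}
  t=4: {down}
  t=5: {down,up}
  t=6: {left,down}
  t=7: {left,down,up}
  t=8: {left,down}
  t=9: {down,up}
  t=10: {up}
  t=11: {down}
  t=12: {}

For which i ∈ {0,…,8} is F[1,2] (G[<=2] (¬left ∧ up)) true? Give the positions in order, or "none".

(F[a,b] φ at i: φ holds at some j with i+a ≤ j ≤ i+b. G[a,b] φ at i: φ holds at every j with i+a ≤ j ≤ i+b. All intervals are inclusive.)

none

Evaluate at each i in [0,8]:
  i=0: ✗ (none in [1,2])
  i=1: ✗ (none in [2,3])
  i=2: ✗ (none in [3,4])
  i=3: ✗ (none in [4,5])
  i=4: ✗ (none in [5,6])
  i=5: ✗ (none in [6,7])
  i=6: ✗ (none in [7,8])
  i=7: ✗ (none in [8,9])
  i=8: ✗ (none in [9,10])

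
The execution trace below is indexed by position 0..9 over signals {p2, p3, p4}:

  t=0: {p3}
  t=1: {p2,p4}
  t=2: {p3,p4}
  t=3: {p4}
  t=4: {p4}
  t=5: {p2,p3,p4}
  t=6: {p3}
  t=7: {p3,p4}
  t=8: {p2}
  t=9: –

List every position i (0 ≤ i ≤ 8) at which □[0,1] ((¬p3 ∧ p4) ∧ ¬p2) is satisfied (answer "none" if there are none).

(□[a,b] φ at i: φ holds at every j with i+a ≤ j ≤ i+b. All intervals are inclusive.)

Evaluate at each i in [0,8]:
  i=0: ✗ (fails at j=0)
  i=1: ✗ (fails at j=1)
  i=2: ✗ (fails at j=2)
  i=3: ✓ (all of [3,4])
  i=4: ✗ (fails at j=5)
  i=5: ✗ (fails at j=5)
  i=6: ✗ (fails at j=6)
  i=7: ✗ (fails at j=7)
  i=8: ✗ (fails at j=8)

3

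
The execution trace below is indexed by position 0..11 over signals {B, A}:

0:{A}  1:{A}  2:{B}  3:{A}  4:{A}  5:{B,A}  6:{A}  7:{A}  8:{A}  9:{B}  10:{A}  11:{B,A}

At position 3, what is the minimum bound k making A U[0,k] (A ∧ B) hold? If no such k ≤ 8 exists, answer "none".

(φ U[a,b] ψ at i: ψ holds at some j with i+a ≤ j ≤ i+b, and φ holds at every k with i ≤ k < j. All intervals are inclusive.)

Need earliest j ≥ 3 with (A ∧ B), and A at every k in [3,j-1].
  j=3: rhs fails.
  j=4: rhs fails.
  j=5: rhs holds; lhs holds on [3,4]. k = 2.

2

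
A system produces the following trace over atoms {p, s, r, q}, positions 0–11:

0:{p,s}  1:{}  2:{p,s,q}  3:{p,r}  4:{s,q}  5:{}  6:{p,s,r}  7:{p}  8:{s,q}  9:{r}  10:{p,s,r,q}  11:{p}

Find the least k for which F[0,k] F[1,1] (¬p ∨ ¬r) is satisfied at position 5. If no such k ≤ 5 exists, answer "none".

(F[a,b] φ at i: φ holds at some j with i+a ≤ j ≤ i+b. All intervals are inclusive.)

1

Scan j = 5,6,… for F[1,1] (¬p ∨ ¬r):
  j=5: fails
  j=6: holds
First hit at j=6, so smallest k = 6-5 = 1.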